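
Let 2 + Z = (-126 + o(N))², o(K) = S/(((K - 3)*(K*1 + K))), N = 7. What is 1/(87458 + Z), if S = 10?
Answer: 784/80977033 ≈ 9.6818e-6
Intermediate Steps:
o(K) = 5/(K*(-3 + K)) (o(K) = 10/(((K - 3)*(K*1 + K))) = 10/(((-3 + K)*(K + K))) = 10/(((-3 + K)*(2*K))) = 10/((2*K*(-3 + K))) = 10*(1/(2*K*(-3 + K))) = 5/(K*(-3 + K)))
Z = 12409961/784 (Z = -2 + (-126 + 5/(7*(-3 + 7)))² = -2 + (-126 + 5*(⅐)/4)² = -2 + (-126 + 5*(⅐)*(¼))² = -2 + (-126 + 5/28)² = -2 + (-3523/28)² = -2 + 12411529/784 = 12409961/784 ≈ 15829.)
1/(87458 + Z) = 1/(87458 + 12409961/784) = 1/(80977033/784) = 784/80977033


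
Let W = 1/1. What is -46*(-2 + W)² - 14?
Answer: -60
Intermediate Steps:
W = 1
-46*(-2 + W)² - 14 = -46*(-2 + 1)² - 14 = -46*(-1)² - 14 = -46*1 - 14 = -46 - 14 = -60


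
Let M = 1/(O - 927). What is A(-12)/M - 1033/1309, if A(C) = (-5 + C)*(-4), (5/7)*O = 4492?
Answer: 2386317543/6545 ≈ 3.6460e+5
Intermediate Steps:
O = 31444/5 (O = (7/5)*4492 = 31444/5 ≈ 6288.8)
M = 5/26809 (M = 1/(31444/5 - 927) = 1/(26809/5) = 5/26809 ≈ 0.00018650)
A(C) = 20 - 4*C
A(-12)/M - 1033/1309 = (20 - 4*(-12))/(5/26809) - 1033/1309 = (20 + 48)*(26809/5) - 1033*1/1309 = 68*(26809/5) - 1033/1309 = 1823012/5 - 1033/1309 = 2386317543/6545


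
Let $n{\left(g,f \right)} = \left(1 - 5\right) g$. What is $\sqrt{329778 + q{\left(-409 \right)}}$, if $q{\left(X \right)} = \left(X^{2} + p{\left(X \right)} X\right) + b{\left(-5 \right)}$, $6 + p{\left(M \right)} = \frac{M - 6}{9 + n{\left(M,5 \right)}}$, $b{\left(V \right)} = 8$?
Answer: $\frac{2 \sqrt{13519955281}}{329} \approx 706.84$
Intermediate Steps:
$n{\left(g,f \right)} = - 4 g$
$p{\left(M \right)} = -6 + \frac{-6 + M}{9 - 4 M}$ ($p{\left(M \right)} = -6 + \frac{M - 6}{9 - 4 M} = -6 + \frac{-6 + M}{9 - 4 M}$)
$q{\left(X \right)} = 8 + X^{2} + \frac{5 X \left(12 - 5 X\right)}{-9 + 4 X}$ ($q{\left(X \right)} = \left(X^{2} + \frac{5 \left(12 - 5 X\right)}{-9 + 4 X} X\right) + 8 = \left(X^{2} + \frac{5 X \left(12 - 5 X\right)}{-9 + 4 X}\right) + 8 = 8 + X^{2} + \frac{5 X \left(12 - 5 X\right)}{-9 + 4 X}$)
$\sqrt{329778 + q{\left(-409 \right)}} = \sqrt{329778 + \frac{2 \left(-36 - 17 \left(-409\right)^{2} + 2 \left(-409\right)^{3} + 46 \left(-409\right)\right)}{-9 + 4 \left(-409\right)}} = \sqrt{329778 + \frac{2 \left(-36 - 2843777 + 2 \left(-68417929\right) - 18814\right)}{-9 - 1636}} = \sqrt{329778 + \frac{2 \left(-36 - 2843777 - 136835858 - 18814\right)}{-1645}} = \sqrt{329778 + 2 \left(- \frac{1}{1645}\right) \left(-139698485\right)} = \sqrt{329778 + \frac{55879394}{329}} = \sqrt{\frac{164376356}{329}} = \frac{2 \sqrt{13519955281}}{329}$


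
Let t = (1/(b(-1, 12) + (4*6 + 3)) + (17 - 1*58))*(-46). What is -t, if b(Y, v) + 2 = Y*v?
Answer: -24472/13 ≈ -1882.5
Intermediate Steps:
b(Y, v) = -2 + Y*v
t = 24472/13 (t = (1/((-2 - 1*12) + (4*6 + 3)) + (17 - 1*58))*(-46) = (1/((-2 - 12) + (24 + 3)) + (17 - 58))*(-46) = (1/(-14 + 27) - 41)*(-46) = (1/13 - 41)*(-46) = -532/13*(-46) = 24472/13 ≈ 1882.5)
-t = -1*24472/13 = -24472/13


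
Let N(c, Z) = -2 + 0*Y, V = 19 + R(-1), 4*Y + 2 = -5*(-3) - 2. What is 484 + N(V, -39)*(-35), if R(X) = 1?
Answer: 554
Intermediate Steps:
Y = 11/4 (Y = -1/2 + (-5*(-3) - 2)/4 = -1/2 + (15 - 2)/4 = -1/2 + (1/4)*13 = -1/2 + 13/4 = 11/4 ≈ 2.7500)
V = 20 (V = 19 + 1 = 20)
N(c, Z) = -2 (N(c, Z) = -2 + 0*(11/4) = -2 + 0 = -2)
484 + N(V, -39)*(-35) = 484 - 2*(-35) = 484 + 70 = 554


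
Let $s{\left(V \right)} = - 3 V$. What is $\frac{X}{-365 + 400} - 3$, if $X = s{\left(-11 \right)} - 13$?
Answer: $- \frac{17}{7} \approx -2.4286$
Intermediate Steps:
$X = 20$ ($X = \left(-3\right) \left(-11\right) - 13 = 33 - 13 = 20$)
$\frac{X}{-365 + 400} - 3 = \frac{1}{-365 + 400} \cdot 20 - 3 = \frac{1}{35} \cdot 20 - 3 = \frac{4}{7} - 3 = - \frac{17}{7}$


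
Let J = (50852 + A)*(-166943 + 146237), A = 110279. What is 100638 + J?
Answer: -3336277848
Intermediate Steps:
J = -3336378486 (J = (50852 + 110279)*(-166943 + 146237) = 161131*(-20706) = -3336378486)
100638 + J = 100638 - 3336378486 = -3336277848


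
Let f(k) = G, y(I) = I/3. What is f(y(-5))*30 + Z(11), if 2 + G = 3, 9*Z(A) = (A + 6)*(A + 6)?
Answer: 559/9 ≈ 62.111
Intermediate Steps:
Z(A) = (6 + A)**2/9 (Z(A) = ((A + 6)*(A + 6))/9 = ((6 + A)*(6 + A))/9 = (6 + A)**2/9)
y(I) = I/3 (y(I) = I*(1/3) = I/3)
G = 1 (G = -2 + 3 = 1)
f(k) = 1
f(y(-5))*30 + Z(11) = 1*30 + (6 + 11)**2/9 = 30 + (1/9)*17**2 = 30 + (1/9)*289 = 30 + 289/9 = 559/9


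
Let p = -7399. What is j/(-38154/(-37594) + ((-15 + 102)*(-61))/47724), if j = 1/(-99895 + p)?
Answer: -149511338/14496761808881 ≈ -1.0313e-5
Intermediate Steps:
j = -1/107294 (j = 1/(-99895 - 7399) = 1/(-107294) = -1/107294 ≈ -9.3202e-6)
j/(-38154/(-37594) + ((-15 + 102)*(-61))/47724) = -1/(107294*(-38154/(-37594) + ((-15 + 102)*(-61))/47724)) = -1/(107294*(-38154*(-1/37594) + (87*(-61))*(1/47724))) = -1/(107294*(19077/18797 - 5307*1/47724)) = -1/(107294*(19077/18797 - 1769/15908)) = -1/(107294*270225023/299022676) = -1/107294*299022676/270225023 = -149511338/14496761808881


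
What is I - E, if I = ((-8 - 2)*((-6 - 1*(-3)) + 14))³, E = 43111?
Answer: -1374111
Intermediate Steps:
I = -1331000 (I = (-10*((-6 + 3) + 14))³ = (-10*(-3 + 14))³ = (-10*11)³ = (-110)³ = -1331000)
I - E = -1331000 - 1*43111 = -1331000 - 43111 = -1374111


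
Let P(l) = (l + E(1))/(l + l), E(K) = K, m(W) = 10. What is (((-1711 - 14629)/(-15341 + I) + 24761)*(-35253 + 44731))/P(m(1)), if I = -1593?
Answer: 39743065624920/93137 ≈ 4.2672e+8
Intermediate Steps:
P(l) = (1 + l)/(2*l) (P(l) = (l + 1)/(l + l) = (1 + l)/((2*l)) = (1 + l)*(1/(2*l)) = (1 + l)/(2*l))
(((-1711 - 14629)/(-15341 + I) + 24761)*(-35253 + 44731))/P(m(1)) = (((-1711 - 14629)/(-15341 - 1593) + 24761)*(-35253 + 44731))/(((1/2)*(1 + 10)/10)) = ((-16340/(-16934) + 24761)*9478)/(((1/2)*(1/10)*11)) = ((-16340*(-1/16934) + 24761)*9478)/(11/20) = ((8170/8467 + 24761)*9478)*(20/11) = ((209659557/8467)*9478)*(20/11) = (1987153281246/8467)*(20/11) = 39743065624920/93137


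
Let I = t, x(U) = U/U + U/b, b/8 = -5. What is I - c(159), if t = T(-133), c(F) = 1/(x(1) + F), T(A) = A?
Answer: -851107/6399 ≈ -133.01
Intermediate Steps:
b = -40 (b = 8*(-5) = -40)
x(U) = 1 - U/40 (x(U) = U/U + U/(-40) = 1 + U*(-1/40) = 1 - U/40)
c(F) = 1/(39/40 + F) (c(F) = 1/((1 - 1/40*1) + F) = 1/((1 - 1/40) + F) = 1/(39/40 + F))
t = -133
I = -133
I - c(159) = -133 - 40/(39 + 40*159) = -133 - 40/(39 + 6360) = -133 - 40/6399 = -851107/6399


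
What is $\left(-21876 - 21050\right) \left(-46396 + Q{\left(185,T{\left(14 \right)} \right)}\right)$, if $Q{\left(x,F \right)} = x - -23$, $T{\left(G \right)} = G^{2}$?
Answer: $1982666088$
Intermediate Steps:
$Q{\left(x,F \right)} = 23 + x$ ($Q{\left(x,F \right)} = x + 23 = 23 + x$)
$\left(-21876 - 21050\right) \left(-46396 + Q{\left(185,T{\left(14 \right)} \right)}\right) = \left(-21876 - 21050\right) \left(-46396 + \left(23 + 185\right)\right) = - 42926 \left(-46396 + 208\right) = \left(-42926\right) \left(-46188\right) = 1982666088$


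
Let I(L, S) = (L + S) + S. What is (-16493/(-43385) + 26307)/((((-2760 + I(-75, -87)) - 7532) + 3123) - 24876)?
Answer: -570672844/700537595 ≈ -0.81462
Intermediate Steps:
I(L, S) = L + 2*S
(-16493/(-43385) + 26307)/((((-2760 + I(-75, -87)) - 7532) + 3123) - 24876) = (-16493/(-43385) + 26307)/((((-2760 + (-75 + 2*(-87))) - 7532) + 3123) - 24876) = (-16493*(-1/43385) + 26307)/((((-2760 + (-75 - 174)) - 7532) + 3123) - 24876) = (16493/43385 + 26307)/((((-2760 - 249) - 7532) + 3123) - 24876) = 1141345688/(43385*(((-3009 - 7532) + 3123) - 24876)) = 1141345688/(43385*((-10541 + 3123) - 24876)) = 1141345688/(43385*(-7418 - 24876)) = (1141345688/43385)/(-32294) = (1141345688/43385)*(-1/32294) = -570672844/700537595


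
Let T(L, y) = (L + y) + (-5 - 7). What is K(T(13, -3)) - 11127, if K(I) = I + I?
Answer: -11131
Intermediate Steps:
T(L, y) = -12 + L + y (T(L, y) = (L + y) - 12 = -12 + L + y)
K(I) = 2*I
K(T(13, -3)) - 11127 = 2*(-12 + 13 - 3) - 11127 = 2*(-2) - 11127 = -4 - 11127 = -11131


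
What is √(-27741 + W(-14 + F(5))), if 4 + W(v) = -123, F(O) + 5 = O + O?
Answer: 2*I*√6967 ≈ 166.94*I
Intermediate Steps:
F(O) = -5 + 2*O (F(O) = -5 + (O + O) = -5 + 2*O)
W(v) = -127 (W(v) = -4 - 123 = -127)
√(-27741 + W(-14 + F(5))) = √(-27741 - 127) = √(-27868) = 2*I*√6967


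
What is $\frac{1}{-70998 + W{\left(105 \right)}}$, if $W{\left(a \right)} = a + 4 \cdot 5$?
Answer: $- \frac{1}{70873} \approx -1.411 \cdot 10^{-5}$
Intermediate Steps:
$W{\left(a \right)} = 20 + a$ ($W{\left(a \right)} = a + 20 = 20 + a$)
$\frac{1}{-70998 + W{\left(105 \right)}} = \frac{1}{-70998 + \left(20 + 105\right)} = \frac{1}{-70998 + 125} = \frac{1}{-70873} = - \frac{1}{70873}$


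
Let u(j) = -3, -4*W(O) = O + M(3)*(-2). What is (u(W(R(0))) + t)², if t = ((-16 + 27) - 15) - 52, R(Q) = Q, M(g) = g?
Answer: 3481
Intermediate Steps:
W(O) = 3/2 - O/4 (W(O) = -(O + 3*(-2))/4 = -(O - 6)/4 = -(-6 + O)/4 = 3/2 - O/4)
t = -56 (t = (11 - 15) - 52 = -4 - 52 = -56)
(u(W(R(0))) + t)² = (-3 - 56)² = (-59)² = 3481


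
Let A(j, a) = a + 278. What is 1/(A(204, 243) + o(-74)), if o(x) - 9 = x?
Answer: 1/456 ≈ 0.0021930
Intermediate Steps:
o(x) = 9 + x
A(j, a) = 278 + a
1/(A(204, 243) + o(-74)) = 1/((278 + 243) + (9 - 74)) = 1/(521 - 65) = 1/456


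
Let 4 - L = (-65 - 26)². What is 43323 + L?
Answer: 35046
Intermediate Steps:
L = -8277 (L = 4 - (-65 - 26)² = 4 - 1*(-91)² = 4 - 1*8281 = 4 - 8281 = -8277)
43323 + L = 43323 - 8277 = 35046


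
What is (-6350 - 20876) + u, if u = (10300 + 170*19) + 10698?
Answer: -2998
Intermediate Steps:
u = 24228 (u = (10300 + 3230) + 10698 = 13530 + 10698 = 24228)
(-6350 - 20876) + u = (-6350 - 20876) + 24228 = -27226 + 24228 = -2998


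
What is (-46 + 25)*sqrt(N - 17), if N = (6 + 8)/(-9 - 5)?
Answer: -63*I*sqrt(2) ≈ -89.095*I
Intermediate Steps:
N = -1 (N = 14/(-14) = 14*(-1/14) = -1)
(-46 + 25)*sqrt(N - 17) = (-46 + 25)*sqrt(-1 - 17) = -63*I*sqrt(2)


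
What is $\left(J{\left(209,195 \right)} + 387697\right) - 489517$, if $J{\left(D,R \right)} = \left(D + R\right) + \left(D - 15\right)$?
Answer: $-101222$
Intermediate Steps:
$J{\left(D,R \right)} = -15 + R + 2 D$ ($J{\left(D,R \right)} = \left(D + R\right) + \left(-15 + D\right) = -15 + R + 2 D$)
$\left(J{\left(209,195 \right)} + 387697\right) - 489517 = \left(\left(-15 + 195 + 2 \cdot 209\right) + 387697\right) - 489517 = \left(\left(-15 + 195 + 418\right) + 387697\right) - 489517 = \left(598 + 387697\right) - 489517 = 388295 - 489517 = -101222$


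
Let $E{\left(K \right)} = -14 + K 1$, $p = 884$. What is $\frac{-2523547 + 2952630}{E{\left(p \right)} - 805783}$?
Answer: $- \frac{429083}{804913} \approx -0.53308$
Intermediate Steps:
$E{\left(K \right)} = -14 + K$
$\frac{-2523547 + 2952630}{E{\left(p \right)} - 805783} = \frac{-2523547 + 2952630}{\left(-14 + 884\right) - 805783} = \frac{429083}{870 - 805783} = \frac{429083}{-804913} = 429083 \left(- \frac{1}{804913}\right) = - \frac{429083}{804913}$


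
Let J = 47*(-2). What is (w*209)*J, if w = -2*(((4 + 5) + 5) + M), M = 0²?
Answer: 550088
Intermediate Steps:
M = 0
J = -94
w = -28 (w = -2*(((4 + 5) + 5) + 0) = -2*((9 + 5) + 0) = -2*(14 + 0) = -2*14 = -28)
(w*209)*J = -28*209*(-94) = -5852*(-94) = 550088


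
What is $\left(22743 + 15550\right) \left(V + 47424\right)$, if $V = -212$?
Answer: $1807889116$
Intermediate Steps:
$\left(22743 + 15550\right) \left(V + 47424\right) = \left(22743 + 15550\right) \left(-212 + 47424\right) = 38293 \cdot 47212 = 1807889116$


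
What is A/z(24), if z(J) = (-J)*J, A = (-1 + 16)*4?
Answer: -5/48 ≈ -0.10417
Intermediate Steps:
A = 60 (A = 15*4 = 60)
z(J) = -J²
A/z(24) = 60/((-1*24²)) = 60/((-1*576)) = 60/(-576) = 60*(-1/576) = -5/48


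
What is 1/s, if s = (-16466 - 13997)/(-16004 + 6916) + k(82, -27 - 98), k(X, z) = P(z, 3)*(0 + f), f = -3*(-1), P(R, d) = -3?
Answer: -9088/51329 ≈ -0.17705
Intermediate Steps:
f = 3
k(X, z) = -9 (k(X, z) = -3*(0 + 3) = -3*3 = -9)
s = -51329/9088 (s = (-16466 - 13997)/(-16004 + 6916) - 9 = -30463/(-9088) - 9 = -30463*(-1/9088) - 9 = 30463/9088 - 9 = -51329/9088 ≈ -5.6480)
1/s = 1/(-51329/9088) = -9088/51329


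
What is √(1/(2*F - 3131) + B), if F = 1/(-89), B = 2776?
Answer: √215561796507867/278661 ≈ 52.688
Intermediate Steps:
F = -1/89 ≈ -0.011236
√(1/(2*F - 3131) + B) = √(1/(2*(-1/89) - 3131) + 2776) = √(1/(-2/89 - 3131) + 2776) = √(1/(-278661/89) + 2776) = √(-89/278661 + 2776) = √(773562847/278661) = √215561796507867/278661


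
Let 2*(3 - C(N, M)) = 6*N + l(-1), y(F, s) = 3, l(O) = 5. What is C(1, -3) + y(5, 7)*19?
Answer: 109/2 ≈ 54.500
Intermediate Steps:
C(N, M) = ½ - 3*N (C(N, M) = 3 - (6*N + 5)/2 = 3 - (5 + 6*N)/2 = 3 + (-5/2 - 3*N) = ½ - 3*N)
C(1, -3) + y(5, 7)*19 = (½ - 3*1) + 3*19 = (½ - 3) + 57 = -5/2 + 57 = 109/2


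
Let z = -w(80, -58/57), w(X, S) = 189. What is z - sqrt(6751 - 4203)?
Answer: -189 - 14*sqrt(13) ≈ -239.48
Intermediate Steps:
z = -189 (z = -1*189 = -189)
z - sqrt(6751 - 4203) = -189 - sqrt(6751 - 4203) = -189 - sqrt(2548) = -189 - 14*sqrt(13)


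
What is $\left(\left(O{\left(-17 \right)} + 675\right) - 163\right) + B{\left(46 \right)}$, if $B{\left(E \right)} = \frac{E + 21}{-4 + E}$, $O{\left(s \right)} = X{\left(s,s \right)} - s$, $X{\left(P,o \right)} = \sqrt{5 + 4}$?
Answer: $\frac{22411}{42} \approx 533.6$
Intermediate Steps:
$X{\left(P,o \right)} = 3$ ($X{\left(P,o \right)} = \sqrt{9} = 3$)
$O{\left(s \right)} = 3 - s$
$B{\left(E \right)} = \frac{21 + E}{-4 + E}$
$\left(\left(O{\left(-17 \right)} + 675\right) - 163\right) + B{\left(46 \right)} = \left(\left(\left(3 - -17\right) + 675\right) - 163\right) + \frac{21 + 46}{-4 + 46} = \left(\left(\left(3 + 17\right) + 675\right) - 163\right) + \frac{1}{42} \cdot 67 = \left(\left(20 + 675\right) - 163\right) + \frac{1}{42} \cdot 67 = \left(695 - 163\right) + \frac{67}{42} = 532 + \frac{67}{42} = \frac{22411}{42}$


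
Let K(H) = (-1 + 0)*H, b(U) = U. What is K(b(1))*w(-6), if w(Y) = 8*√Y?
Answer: -8*I*√6 ≈ -19.596*I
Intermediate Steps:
K(H) = -H
K(b(1))*w(-6) = (-1*1)*(8*√(-6)) = -8*I*√6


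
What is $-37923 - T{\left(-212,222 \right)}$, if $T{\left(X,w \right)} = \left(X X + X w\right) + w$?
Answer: $-36025$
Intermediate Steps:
$T{\left(X,w \right)} = w + X^{2} + X w$ ($T{\left(X,w \right)} = \left(X^{2} + X w\right) + w = w + X^{2} + X w$)
$-37923 - T{\left(-212,222 \right)} = -37923 - \left(222 + \left(-212\right)^{2} - 47064\right) = -37923 - \left(222 + 44944 - 47064\right) = -37923 - -1898 = -37923 + 1898 = -36025$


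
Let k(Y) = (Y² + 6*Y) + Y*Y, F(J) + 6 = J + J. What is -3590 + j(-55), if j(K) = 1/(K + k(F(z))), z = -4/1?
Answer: -908269/253 ≈ -3590.0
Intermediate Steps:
z = -4 (z = -4*1 = -4)
F(J) = -6 + 2*J (F(J) = -6 + (J + J) = -6 + 2*J)
k(Y) = 2*Y² + 6*Y (k(Y) = (Y² + 6*Y) + Y² = 2*Y² + 6*Y)
j(K) = 1/(308 + K) (j(K) = 1/(K + 2*(-6 + 2*(-4))*(3 + (-6 + 2*(-4)))) = 1/(K + 2*(-6 - 8)*(3 + (-6 - 8))) = 1/(K + 2*(-14)*(3 - 14)) = 1/(K + 2*(-14)*(-11)) = 1/(K + 308) = 1/(308 + K))
-3590 + j(-55) = -3590 + 1/(308 - 55) = -3590 + 1/253 = -908269/253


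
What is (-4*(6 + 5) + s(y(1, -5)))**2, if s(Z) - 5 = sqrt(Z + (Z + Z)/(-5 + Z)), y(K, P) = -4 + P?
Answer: 10593/7 - 234*I*sqrt(42)/7 ≈ 1513.3 - 216.64*I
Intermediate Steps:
s(Z) = 5 + sqrt(Z + 2*Z/(-5 + Z)) (s(Z) = 5 + sqrt(Z + (Z + Z)/(-5 + Z)) = 5 + sqrt(Z + (2*Z)/(-5 + Z)) = 5 + sqrt(Z + 2*Z/(-5 + Z)))
(-4*(6 + 5) + s(y(1, -5)))**2 = (-4*(6 + 5) + (5 + sqrt((-4 - 5)*(-3 + (-4 - 5))/(-5 + (-4 - 5)))))**2 = (-4*11 + (5 + sqrt(-9*(-3 - 9)/(-5 - 9))))**2 = (-44 + (5 + sqrt(-9*(-12)/(-14))))**2 = (-44 + (5 + sqrt(-9*(-1/14)*(-12))))**2 = (-44 + (5 + sqrt(-54/7)))**2 = (-44 + (5 + 3*I*sqrt(42)/7))**2 = (-39 + 3*I*sqrt(42)/7)**2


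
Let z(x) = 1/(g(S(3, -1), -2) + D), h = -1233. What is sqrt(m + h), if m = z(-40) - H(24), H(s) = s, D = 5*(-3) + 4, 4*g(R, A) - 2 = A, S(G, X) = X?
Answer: 2*I*sqrt(38027)/11 ≈ 35.456*I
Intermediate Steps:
g(R, A) = 1/2 + A/4
D = -11 (D = -15 + 4 = -11)
z(x) = -1/11 (z(x) = 1/((1/2 + (1/4)*(-2)) - 11) = 1/((1/2 - 1/2) - 11) = 1/(0 - 11) = 1/(-11) = -1/11)
m = -265/11 (m = -1/11 - 1*24 = -1/11 - 24 = -265/11 ≈ -24.091)
sqrt(m + h) = sqrt(-265/11 - 1233) = sqrt(-13828/11) = 2*I*sqrt(38027)/11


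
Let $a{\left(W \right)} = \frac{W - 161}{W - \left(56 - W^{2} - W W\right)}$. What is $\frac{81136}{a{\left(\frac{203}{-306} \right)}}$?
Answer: $\frac{30271354784}{1081251} \approx 27997.0$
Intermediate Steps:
$a{\left(W \right)} = \frac{-161 + W}{-56 + W + 2 W^{2}}$ ($a{\left(W \right)} = \frac{-161 + W}{W + \left(\left(W^{2} + W^{2}\right) - 56\right)} = \frac{-161 + W}{W + \left(2 W^{2} - 56\right)} = \frac{-161 + W}{W + \left(-56 + 2 W^{2}\right)} = \frac{-161 + W}{-56 + W + 2 W^{2}}$)
$\frac{81136}{a{\left(\frac{203}{-306} \right)}} = \frac{81136}{\frac{1}{-56 + \frac{203}{-306} + 2 \left(\frac{203}{-306}\right)^{2}} \left(-161 + \frac{203}{-306}\right)} = \frac{81136}{\frac{1}{-56 + 203 \left(- \frac{1}{306}\right) + 2 \left(203 \left(- \frac{1}{306}\right)\right)^{2}} \left(-161 + 203 \left(- \frac{1}{306}\right)\right)} = \frac{81136}{\frac{1}{-56 - \frac{203}{306} + 2 \left(- \frac{203}{306}\right)^{2}} \left(-161 - \frac{203}{306}\right)} = \frac{81136}{\frac{1}{-56 - \frac{203}{306} + 2 \cdot \frac{41209}{93636}} \left(- \frac{49469}{306}\right)} = \frac{81136}{\frac{1}{-56 - \frac{203}{306} + \frac{41209}{46818}} \left(- \frac{49469}{306}\right)} = \frac{81136}{\frac{1}{- \frac{1305829}{23409}} \left(- \frac{49469}{306}\right)} = \frac{81136}{\left(- \frac{23409}{1305829}\right) \left(- \frac{49469}{306}\right)} = \frac{81136}{\frac{1081251}{373094}} = 81136 \cdot \frac{373094}{1081251} = \frac{30271354784}{1081251}$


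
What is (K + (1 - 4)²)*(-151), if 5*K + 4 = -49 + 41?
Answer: -4983/5 ≈ -996.60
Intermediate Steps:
K = -12/5 (K = -⅘ + (-49 + 41)/5 = -⅘ + (⅕)*(-8) = -⅘ - 8/5 = -12/5 ≈ -2.4000)
(K + (1 - 4)²)*(-151) = (-12/5 + (1 - 4)²)*(-151) = (-12/5 + (-3)²)*(-151) = (-12/5 + 9)*(-151) = (33/5)*(-151) = -4983/5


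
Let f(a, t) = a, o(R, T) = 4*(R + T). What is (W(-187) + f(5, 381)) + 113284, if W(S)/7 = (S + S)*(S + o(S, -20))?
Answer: 2770559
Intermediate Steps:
o(R, T) = 4*R + 4*T
W(S) = 14*S*(-80 + 5*S) (W(S) = 7*((S + S)*(S + (4*S + 4*(-20)))) = 7*((2*S)*(S + (4*S - 80))) = 7*((2*S)*(S + (-80 + 4*S))) = 7*((2*S)*(-80 + 5*S)) = 7*(2*S*(-80 + 5*S)) = 14*S*(-80 + 5*S))
(W(-187) + f(5, 381)) + 113284 = (70*(-187)*(-16 - 187) + 5) + 113284 = (70*(-187)*(-203) + 5) + 113284 = (2657270 + 5) + 113284 = 2657275 + 113284 = 2770559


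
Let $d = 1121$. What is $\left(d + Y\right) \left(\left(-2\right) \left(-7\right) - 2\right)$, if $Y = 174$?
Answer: $15540$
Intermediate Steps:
$\left(d + Y\right) \left(\left(-2\right) \left(-7\right) - 2\right) = \left(1121 + 174\right) \left(\left(-2\right) \left(-7\right) - 2\right) = 1295 \left(14 - 2\right) = 1295 \cdot 12 = 15540$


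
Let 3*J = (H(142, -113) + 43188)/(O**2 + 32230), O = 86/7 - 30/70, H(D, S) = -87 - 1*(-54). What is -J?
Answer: -704865/1586159 ≈ -0.44438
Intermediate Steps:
H(D, S) = -33 (H(D, S) = -87 + 54 = -33)
O = 83/7 (O = 86*(1/7) - 30*1/70 = 86/7 - 3/7 = 83/7 ≈ 11.857)
J = 704865/1586159 (J = ((-33 + 43188)/((83/7)**2 + 32230))/3 = (43155/(6889/49 + 32230))/3 = (43155/(1586159/49))/3 = (43155*(49/1586159))/3 = (1/3)*(2114595/1586159) = 704865/1586159 ≈ 0.44438)
-J = -1*704865/1586159 = -704865/1586159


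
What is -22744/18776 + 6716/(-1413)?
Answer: -19779611/3316311 ≈ -5.9643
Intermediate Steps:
-22744/18776 + 6716/(-1413) = -22744*1/18776 + 6716*(-1/1413) = -2843/2347 - 6716/1413 = -19779611/3316311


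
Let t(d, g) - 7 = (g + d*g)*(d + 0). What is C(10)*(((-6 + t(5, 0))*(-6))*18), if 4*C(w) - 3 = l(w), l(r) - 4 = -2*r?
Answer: 351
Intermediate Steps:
t(d, g) = 7 + d*(g + d*g) (t(d, g) = 7 + (g + d*g)*(d + 0) = 7 + (g + d*g)*d = 7 + d*(g + d*g))
l(r) = 4 - 2*r
C(w) = 7/4 - w/2 (C(w) = 3/4 + (4 - 2*w)/4 = 3/4 + (1 - w/2) = 7/4 - w/2)
C(10)*(((-6 + t(5, 0))*(-6))*18) = (7/4 - 1/2*10)*(((-6 + (7 + 5*0 + 0*5**2))*(-6))*18) = (7/4 - 5)*(((-6 + (7 + 0 + 0*25))*(-6))*18) = -13*(-6 + (7 + 0 + 0))*(-6)*18/4 = -13*(-6 + 7)*(-6)*18/4 = -13*1*(-6)*18/4 = -(-39)*18/2 = -13/4*(-108) = 351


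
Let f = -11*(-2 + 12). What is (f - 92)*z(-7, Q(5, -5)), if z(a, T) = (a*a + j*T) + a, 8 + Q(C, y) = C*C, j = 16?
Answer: -63428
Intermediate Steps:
Q(C, y) = -8 + C² (Q(C, y) = -8 + C*C = -8 + C²)
z(a, T) = a + a² + 16*T (z(a, T) = (a*a + 16*T) + a = (a² + 16*T) + a = a + a² + 16*T)
f = -110 (f = -11*10 = -110)
(f - 92)*z(-7, Q(5, -5)) = (-110 - 92)*(-7 + (-7)² + 16*(-8 + 5²)) = -202*(-7 + 49 + 16*(-8 + 25)) = -202*(-7 + 49 + 16*17) = -202*(-7 + 49 + 272) = -202*314 = -63428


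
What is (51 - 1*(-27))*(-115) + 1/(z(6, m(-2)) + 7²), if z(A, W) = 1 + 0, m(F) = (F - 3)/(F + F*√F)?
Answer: -448499/50 ≈ -8970.0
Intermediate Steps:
m(F) = (-3 + F)/(F + F^(3/2))
z(A, W) = 1
(51 - 1*(-27))*(-115) + 1/(z(6, m(-2)) + 7²) = (51 - 1*(-27))*(-115) + 1/(1 + 7²) = (51 + 27)*(-115) + 1/(1 + 49) = 78*(-115) + 1/50 = -8970 + 1/50 = -448499/50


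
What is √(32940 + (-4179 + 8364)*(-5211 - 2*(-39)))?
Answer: 3*I*√2383185 ≈ 4631.3*I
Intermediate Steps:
√(32940 + (-4179 + 8364)*(-5211 - 2*(-39))) = √(32940 + 4185*(-5211 + 78)) = √(32940 + 4185*(-5133)) = √(32940 - 21481605) = √(-21448665) = 3*I*√2383185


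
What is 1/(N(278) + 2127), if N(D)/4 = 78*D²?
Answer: 1/24114735 ≈ 4.1468e-8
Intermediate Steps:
N(D) = 312*D² (N(D) = 4*(78*D²) = 312*D²)
1/(N(278) + 2127) = 1/(312*278² + 2127) = 1/(312*77284 + 2127) = 1/(24112608 + 2127) = 1/24114735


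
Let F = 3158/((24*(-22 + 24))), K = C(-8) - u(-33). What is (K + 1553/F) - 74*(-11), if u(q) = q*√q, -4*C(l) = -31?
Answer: 5339261/6316 + 33*I*√33 ≈ 845.35 + 189.57*I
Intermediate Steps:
C(l) = 31/4 (C(l) = -¼*(-31) = 31/4)
u(q) = q^(3/2)
K = 31/4 + 33*I*√33 (K = 31/4 - (-33)^(3/2) = 31/4 - (-33)*I*√33 = 31/4 + 33*I*√33 ≈ 7.75 + 189.57*I)
F = 1579/24 (F = 3158/((24*2)) = 3158/48 = 3158*(1/48) = 1579/24 ≈ 65.792)
(K + 1553/F) - 74*(-11) = ((31/4 + 33*I*√33) + 1553/(1579/24)) - 74*(-11) = ((31/4 + 33*I*√33) + 1553*(24/1579)) + 814 = ((31/4 + 33*I*√33) + 37272/1579) + 814 = (198037/6316 + 33*I*√33) + 814 = 5339261/6316 + 33*I*√33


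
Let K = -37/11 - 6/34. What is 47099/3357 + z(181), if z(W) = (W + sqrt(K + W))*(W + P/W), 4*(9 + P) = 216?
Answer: 110176841/3357 + 32806*sqrt(6205595)/33847 ≈ 35235.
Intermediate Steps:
K = -662/187 (K = -37*1/11 - 6*1/34 = -37/11 - 3/17 = -662/187 ≈ -3.5401)
P = 45 (P = -9 + (1/4)*216 = -9 + 54 = 45)
z(W) = (W + sqrt(-662/187 + W))*(W + 45/W)
47099/3357 + z(181) = 47099/3357 + (45 + 181**2 + (1/187)*181*sqrt(-123794 + 34969*181) + (45/187)*sqrt(-123794 + 34969*181)/181) = 47099*(1/3357) + (45 + 32761 + (1/187)*181*sqrt(-123794 + 6329389) + (45/187)*(1/181)*sqrt(-123794 + 6329389)) = 47099/3357 + (45 + 32761 + (1/187)*181*sqrt(6205595) + (45/187)*(1/181)*sqrt(6205595)) = 47099/3357 + (45 + 32761 + 181*sqrt(6205595)/187 + 45*sqrt(6205595)/33847) = 47099/3357 + (32806 + 32806*sqrt(6205595)/33847) = 110176841/3357 + 32806*sqrt(6205595)/33847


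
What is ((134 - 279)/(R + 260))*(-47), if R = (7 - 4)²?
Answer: 6815/269 ≈ 25.335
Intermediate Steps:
R = 9 (R = 3² = 9)
((134 - 279)/(R + 260))*(-47) = ((134 - 279)/(9 + 260))*(-47) = -145/269*(-47) = 6815/269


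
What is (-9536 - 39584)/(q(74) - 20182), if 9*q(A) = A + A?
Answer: 44208/18149 ≈ 2.4358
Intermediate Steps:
q(A) = 2*A/9 (q(A) = (A + A)/9 = (2*A)/9 = 2*A/9)
(-9536 - 39584)/(q(74) - 20182) = (-9536 - 39584)/((2/9)*74 - 20182) = -49120/(148/9 - 20182) = -49120/(-181490/9) = -49120*(-9/181490) = 44208/18149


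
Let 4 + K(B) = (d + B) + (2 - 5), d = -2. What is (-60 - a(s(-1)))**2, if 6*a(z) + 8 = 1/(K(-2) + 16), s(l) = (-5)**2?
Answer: 344569/100 ≈ 3445.7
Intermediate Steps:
s(l) = 25
K(B) = -9 + B (K(B) = -4 + ((-2 + B) + (2 - 5)) = -4 + ((-2 + B) - 3) = -4 + (-5 + B) = -9 + B)
a(z) = -13/10 (a(z) = -4/3 + 1/(6*((-9 - 2) + 16)) = -4/3 + 1/(6*(-11 + 16)) = -4/3 + (1/6)/5 = -4/3 + (1/6)*(1/5) = -4/3 + 1/30 = -13/10)
(-60 - a(s(-1)))**2 = (-60 - 1*(-13/10))**2 = (-60 + 13/10)**2 = (-587/10)**2 = 344569/100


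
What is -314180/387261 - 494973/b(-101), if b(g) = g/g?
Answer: -280650151/567 ≈ -4.9497e+5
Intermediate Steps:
b(g) = 1
-314180/387261 - 494973/b(-101) = -314180/387261 - 494973/1 = -314180*1/387261 - 494973*1 = -460/567 - 494973 = -280650151/567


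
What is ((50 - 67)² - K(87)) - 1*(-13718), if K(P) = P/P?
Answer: 14006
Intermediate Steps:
K(P) = 1
((50 - 67)² - K(87)) - 1*(-13718) = ((50 - 67)² - 1*1) - 1*(-13718) = ((-17)² - 1) + 13718 = (289 - 1) + 13718 = 288 + 13718 = 14006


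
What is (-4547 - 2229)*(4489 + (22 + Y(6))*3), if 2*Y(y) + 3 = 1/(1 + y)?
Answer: -30835640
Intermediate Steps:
Y(y) = -3/2 + 1/(2*(1 + y))
(-4547 - 2229)*(4489 + (22 + Y(6))*3) = (-4547 - 2229)*(4489 + (22 + (-2 - 3*6)/(2*(1 + 6)))*3) = -6776*(4489 + (22 + (½)*(-2 - 18)/7)*3) = -6776*(4489 + (22 + (½)*(⅐)*(-20))*3) = -6776*(4489 + (22 - 10/7)*3) = -6776*(4489 + (144/7)*3) = -6776*(4489 + 432/7) = -6776*31855/7 = -30835640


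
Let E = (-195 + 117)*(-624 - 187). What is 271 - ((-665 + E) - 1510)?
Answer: -60812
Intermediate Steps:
E = 63258 (E = -78*(-811) = 63258)
271 - ((-665 + E) - 1510) = 271 - ((-665 + 63258) - 1510) = 271 - (62593 - 1510) = 271 - 1*61083 = 271 - 61083 = -60812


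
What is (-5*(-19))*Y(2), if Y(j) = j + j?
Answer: 380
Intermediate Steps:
Y(j) = 2*j
(-5*(-19))*Y(2) = (-5*(-19))*(2*2) = 95*4 = 380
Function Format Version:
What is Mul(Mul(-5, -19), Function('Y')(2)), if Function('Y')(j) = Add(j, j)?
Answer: 380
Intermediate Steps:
Function('Y')(j) = Mul(2, j)
Mul(Mul(-5, -19), Function('Y')(2)) = Mul(Mul(-5, -19), Mul(2, 2)) = Mul(95, 4) = 380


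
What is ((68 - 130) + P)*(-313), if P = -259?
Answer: 100473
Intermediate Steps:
((68 - 130) + P)*(-313) = ((68 - 130) - 259)*(-313) = (-62 - 259)*(-313) = -321*(-313) = 100473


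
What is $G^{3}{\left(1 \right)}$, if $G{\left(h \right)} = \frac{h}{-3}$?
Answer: $- \frac{1}{27} \approx -0.037037$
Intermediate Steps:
$G{\left(h \right)} = - \frac{h}{3}$ ($G{\left(h \right)} = h \left(- \frac{1}{3}\right) = - \frac{h}{3}$)
$G^{3}{\left(1 \right)} = \left(\left(- \frac{1}{3}\right) 1\right)^{3} = \left(- \frac{1}{3}\right)^{3} = - \frac{1}{27}$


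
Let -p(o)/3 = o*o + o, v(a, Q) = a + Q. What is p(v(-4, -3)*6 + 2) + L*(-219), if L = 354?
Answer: -82206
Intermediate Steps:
v(a, Q) = Q + a
p(o) = -3*o - 3*o**2 (p(o) = -3*(o*o + o) = -3*(o**2 + o) = -3*(o + o**2) = -3*o - 3*o**2)
p(v(-4, -3)*6 + 2) + L*(-219) = -3*((-3 - 4)*6 + 2)*(1 + ((-3 - 4)*6 + 2)) + 354*(-219) = -3*(-7*6 + 2)*(1 + (-7*6 + 2)) - 77526 = -3*(-42 + 2)*(1 + (-42 + 2)) - 77526 = -3*(-40)*(1 - 40) - 77526 = -3*(-40)*(-39) - 77526 = -4680 - 77526 = -82206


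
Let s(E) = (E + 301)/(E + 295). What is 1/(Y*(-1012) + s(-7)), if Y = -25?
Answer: 48/1214449 ≈ 3.9524e-5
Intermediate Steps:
s(E) = (301 + E)/(295 + E)
1/(Y*(-1012) + s(-7)) = 1/(-25*(-1012) + (301 - 7)/(295 - 7)) = 1/(25300 + 294/288) = 1/(25300 + (1/288)*294) = 1/(25300 + 49/48) = 1/(1214449/48) = 48/1214449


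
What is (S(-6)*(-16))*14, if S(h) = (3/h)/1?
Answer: 112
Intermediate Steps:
S(h) = 3/h (S(h) = (3/h)*1 = 3/h)
(S(-6)*(-16))*14 = ((3/(-6))*(-16))*14 = ((3*(-1/6))*(-16))*14 = -1/2*(-16)*14 = 8*14 = 112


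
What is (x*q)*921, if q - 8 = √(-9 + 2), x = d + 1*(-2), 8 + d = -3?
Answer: -95784 - 11973*I*√7 ≈ -95784.0 - 31678.0*I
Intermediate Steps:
d = -11 (d = -8 - 3 = -11)
x = -13 (x = -11 + 1*(-2) = -11 - 2 = -13)
q = 8 + I*√7 (q = 8 + √(-9 + 2) = 8 + √(-7) = 8 + I*√7 ≈ 8.0 + 2.6458*I)
(x*q)*921 = -13*(8 + I*√7)*921 = (-104 - 13*I*√7)*921 = -95784 - 11973*I*√7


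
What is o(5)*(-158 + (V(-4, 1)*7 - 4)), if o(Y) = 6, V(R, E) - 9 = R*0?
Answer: -594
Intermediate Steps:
V(R, E) = 9 (V(R, E) = 9 + R*0 = 9 + 0 = 9)
o(5)*(-158 + (V(-4, 1)*7 - 4)) = 6*(-158 + (9*7 - 4)) = 6*(-158 + (63 - 4)) = 6*(-158 + 59) = 6*(-99) = -594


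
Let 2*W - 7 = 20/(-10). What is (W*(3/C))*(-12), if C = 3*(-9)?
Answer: 10/3 ≈ 3.3333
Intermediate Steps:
W = 5/2 (W = 7/2 + (20/(-10))/2 = 7/2 + (20*(-⅒))/2 = 7/2 + (½)*(-2) = 7/2 - 1 = 5/2 ≈ 2.5000)
C = -27
(W*(3/C))*(-12) = (5*(3/(-27))/2)*(-12) = (5*(3*(-1/27))/2)*(-12) = ((5/2)*(-⅑))*(-12) = -5/18*(-12) = 10/3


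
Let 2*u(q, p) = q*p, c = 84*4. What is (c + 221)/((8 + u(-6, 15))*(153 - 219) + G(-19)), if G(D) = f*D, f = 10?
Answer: 557/2252 ≈ 0.24734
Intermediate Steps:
c = 336
u(q, p) = p*q/2 (u(q, p) = (q*p)/2 = (p*q)/2 = p*q/2)
G(D) = 10*D
(c + 221)/((8 + u(-6, 15))*(153 - 219) + G(-19)) = (336 + 221)/((8 + (½)*15*(-6))*(153 - 219) + 10*(-19)) = 557/((8 - 45)*(-66) - 190) = 557/(-37*(-66) - 190) = 557/(2442 - 190) = 557/2252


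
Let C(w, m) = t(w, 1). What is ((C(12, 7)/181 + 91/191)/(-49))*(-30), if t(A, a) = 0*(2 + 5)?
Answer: 390/1337 ≈ 0.29170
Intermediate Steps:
t(A, a) = 0 (t(A, a) = 0*7 = 0)
C(w, m) = 0
((C(12, 7)/181 + 91/191)/(-49))*(-30) = ((0/181 + 91/191)/(-49))*(-30) = ((0*(1/181) + 91*(1/191))*(-1/49))*(-30) = ((0 + 91/191)*(-1/49))*(-30) = ((91/191)*(-1/49))*(-30) = -13/1337*(-30) = 390/1337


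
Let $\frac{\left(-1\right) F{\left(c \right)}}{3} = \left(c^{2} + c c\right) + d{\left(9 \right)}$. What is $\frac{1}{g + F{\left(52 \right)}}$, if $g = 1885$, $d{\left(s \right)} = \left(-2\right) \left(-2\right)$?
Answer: $- \frac{1}{14351} \approx -6.9682 \cdot 10^{-5}$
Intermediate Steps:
$d{\left(s \right)} = 4$
$F{\left(c \right)} = -12 - 6 c^{2}$ ($F{\left(c \right)} = - 3 \left(\left(c^{2} + c c\right) + 4\right) = - 3 \left(\left(c^{2} + c^{2}\right) + 4\right) = - 3 \left(2 c^{2} + 4\right) = - 3 \left(4 + 2 c^{2}\right) = -12 - 6 c^{2}$)
$\frac{1}{g + F{\left(52 \right)}} = \frac{1}{1885 - \left(12 + 6 \cdot 52^{2}\right)} = \frac{1}{1885 - 16236} = \frac{1}{-14351} = - \frac{1}{14351}$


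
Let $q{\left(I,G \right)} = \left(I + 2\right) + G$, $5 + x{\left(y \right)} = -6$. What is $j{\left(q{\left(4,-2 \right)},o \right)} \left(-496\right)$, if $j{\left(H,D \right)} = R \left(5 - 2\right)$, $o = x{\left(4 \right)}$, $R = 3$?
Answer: $-4464$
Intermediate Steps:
$x{\left(y \right)} = -11$ ($x{\left(y \right)} = -5 - 6 = -11$)
$o = -11$
$q{\left(I,G \right)} = 2 + G + I$ ($q{\left(I,G \right)} = \left(2 + I\right) + G = 2 + G + I$)
$j{\left(H,D \right)} = 9$ ($j{\left(H,D \right)} = 3 \left(5 - 2\right) = 3 \cdot 3 = 9$)
$j{\left(q{\left(4,-2 \right)},o \right)} \left(-496\right) = 9 \left(-496\right) = -4464$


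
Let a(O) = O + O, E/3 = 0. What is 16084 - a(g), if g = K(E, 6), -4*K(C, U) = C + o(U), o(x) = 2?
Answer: 16085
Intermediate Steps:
E = 0 (E = 3*0 = 0)
K(C, U) = -½ - C/4 (K(C, U) = -(C + 2)/4 = -(2 + C)/4 = -½ - C/4)
g = -½ (g = -½ - ¼*0 = -½ + 0 = -½ ≈ -0.50000)
a(O) = 2*O
16084 - a(g) = 16084 - 2*(-1)/2 = 16084 - 1*(-1) = 16084 + 1 = 16085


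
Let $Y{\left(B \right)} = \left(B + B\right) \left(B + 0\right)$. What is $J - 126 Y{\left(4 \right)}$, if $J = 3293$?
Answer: $-739$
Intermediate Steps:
$Y{\left(B \right)} = 2 B^{2}$ ($Y{\left(B \right)} = 2 B B = 2 B^{2}$)
$J - 126 Y{\left(4 \right)} = 3293 - 126 \cdot 2 \cdot 4^{2} = 3293 - 126 \cdot 2 \cdot 16 = 3293 - 4032 = -739$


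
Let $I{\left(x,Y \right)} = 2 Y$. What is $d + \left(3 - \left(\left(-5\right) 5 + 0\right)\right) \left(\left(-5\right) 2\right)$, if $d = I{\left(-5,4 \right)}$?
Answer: $-272$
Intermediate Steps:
$d = 8$ ($d = 2 \cdot 4 = 8$)
$d + \left(3 - \left(\left(-5\right) 5 + 0\right)\right) \left(\left(-5\right) 2\right) = 8 + \left(3 - \left(\left(-5\right) 5 + 0\right)\right) \left(\left(-5\right) 2\right) = 8 + \left(3 - \left(-25 + 0\right)\right) \left(-10\right) = 8 + \left(3 - -25\right) \left(-10\right) = 8 + \left(3 + 25\right) \left(-10\right) = 8 + 28 \left(-10\right) = 8 - 280 = -272$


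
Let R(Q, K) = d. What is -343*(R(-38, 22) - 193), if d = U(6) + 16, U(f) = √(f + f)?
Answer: 60711 - 686*√3 ≈ 59523.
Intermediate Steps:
U(f) = √2*√f (U(f) = √(2*f) = √2*√f)
d = 16 + 2*√3 (d = √2*√6 + 16 = 2*√3 + 16 = 16 + 2*√3 ≈ 19.464)
R(Q, K) = 16 + 2*√3
-343*(R(-38, 22) - 193) = -343*((16 + 2*√3) - 193) = -343*(-177 + 2*√3) = 60711 - 686*√3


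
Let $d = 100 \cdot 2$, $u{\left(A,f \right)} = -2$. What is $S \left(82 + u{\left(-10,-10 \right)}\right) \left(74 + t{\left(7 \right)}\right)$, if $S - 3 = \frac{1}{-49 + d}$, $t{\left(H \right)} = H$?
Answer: $\frac{2941920}{151} \approx 19483.0$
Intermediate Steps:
$d = 200$
$S = \frac{454}{151}$ ($S = 3 + \frac{1}{-49 + 200} = 3 + \frac{1}{151} = \frac{454}{151} \approx 3.0066$)
$S \left(82 + u{\left(-10,-10 \right)}\right) \left(74 + t{\left(7 \right)}\right) = \frac{454 \left(82 - 2\right) \left(74 + 7\right)}{151} = \frac{454 \cdot 80 \cdot 81}{151} = \frac{454}{151} \cdot 6480 = \frac{2941920}{151}$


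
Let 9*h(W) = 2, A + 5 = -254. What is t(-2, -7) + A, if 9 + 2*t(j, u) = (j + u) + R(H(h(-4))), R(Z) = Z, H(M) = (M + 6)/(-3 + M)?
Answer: -6728/25 ≈ -269.12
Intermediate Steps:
A = -259 (A = -5 - 254 = -259)
h(W) = 2/9 (h(W) = (⅑)*2 = 2/9)
H(M) = (6 + M)/(-3 + M)
t(j, u) = -281/50 + j/2 + u/2 (t(j, u) = -9/2 + ((j + u) + (6 + 2/9)/(-3 + 2/9))/2 = -9/2 + ((j + u) + (56/9)/(-25/9))/2 = -9/2 + ((j + u) - 9/25*56/9)/2 = -9/2 + ((j + u) - 56/25)/2 = -9/2 + (-56/25 + j + u)/2 = -9/2 + (-28/25 + j/2 + u/2) = -281/50 + j/2 + u/2)
t(-2, -7) + A = (-281/50 + (½)*(-2) + (½)*(-7)) - 259 = (-281/50 - 1 - 7/2) - 259 = -253/25 - 259 = -6728/25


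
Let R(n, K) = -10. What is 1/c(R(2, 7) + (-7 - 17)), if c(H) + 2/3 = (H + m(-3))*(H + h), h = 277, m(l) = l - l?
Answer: -3/24788 ≈ -0.00012103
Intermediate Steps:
m(l) = 0
c(H) = -⅔ + H*(277 + H) (c(H) = -⅔ + (H + 0)*(H + 277) = -⅔ + H*(277 + H))
1/c(R(2, 7) + (-7 - 17)) = 1/(-⅔ + (-10 + (-7 - 17))² + 277*(-10 + (-7 - 17))) = 1/(-⅔ + (-10 - 24)² + 277*(-10 - 24)) = 1/(-⅔ + (-34)² + 277*(-34)) = 1/(-⅔ + 1156 - 9418) = 1/(-24788/3) = -3/24788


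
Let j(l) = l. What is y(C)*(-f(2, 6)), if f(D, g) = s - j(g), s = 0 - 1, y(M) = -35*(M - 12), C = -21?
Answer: 8085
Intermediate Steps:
y(M) = 420 - 35*M (y(M) = -35*(-12 + M) = 420 - 35*M)
s = -1
f(D, g) = -1 - g
y(C)*(-f(2, 6)) = (420 - 35*(-21))*(-(-1 - 1*6)) = (420 + 735)*(-(-1 - 6)) = 1155*(-1*(-7)) = 1155*7 = 8085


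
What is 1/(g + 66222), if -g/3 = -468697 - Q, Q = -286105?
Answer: 1/613998 ≈ 1.6287e-6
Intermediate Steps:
g = 547776 (g = -3*(-468697 - 1*(-286105)) = -3*(-468697 + 286105) = -3*(-182592) = 547776)
1/(g + 66222) = 1/(547776 + 66222) = 1/613998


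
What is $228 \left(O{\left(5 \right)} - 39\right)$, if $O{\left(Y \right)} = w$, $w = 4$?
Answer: $-7980$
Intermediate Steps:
$O{\left(Y \right)} = 4$
$228 \left(O{\left(5 \right)} - 39\right) = 228 \left(4 - 39\right) = 228 \left(-35\right) = -7980$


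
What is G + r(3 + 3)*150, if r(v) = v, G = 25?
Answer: 925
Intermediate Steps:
G + r(3 + 3)*150 = 25 + (3 + 3)*150 = 25 + 6*150 = 25 + 900 = 925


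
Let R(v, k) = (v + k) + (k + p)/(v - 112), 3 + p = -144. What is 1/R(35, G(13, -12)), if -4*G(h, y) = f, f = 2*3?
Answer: 7/248 ≈ 0.028226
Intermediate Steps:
f = 6
p = -147 (p = -3 - 144 = -147)
G(h, y) = -3/2 (G(h, y) = -¼*6 = -3/2)
R(v, k) = k + v + (-147 + k)/(-112 + v) (R(v, k) = (v + k) + (k - 147)/(v - 112) = (k + v) + (-147 + k)/(-112 + v) = k + v + (-147 + k)/(-112 + v))
1/R(35, G(13, -12)) = 1/((-147 + 35² - 112*35 - 111*(-3/2) - 3/2*35)/(-112 + 35)) = 1/((-147 + 1225 - 3920 + 333/2 - 105/2)/(-77)) = 1/(-1/77*(-2728)) = 1/(248/7) = 7/248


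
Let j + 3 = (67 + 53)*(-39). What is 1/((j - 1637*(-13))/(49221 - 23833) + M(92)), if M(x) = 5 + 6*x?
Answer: 12694/7078857 ≈ 0.0017932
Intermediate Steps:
j = -4683 (j = -3 + (67 + 53)*(-39) = -3 + 120*(-39) = -3 - 4680 = -4683)
1/((j - 1637*(-13))/(49221 - 23833) + M(92)) = 1/((-4683 - 1637*(-13))/(49221 - 23833) + (5 + 6*92)) = 1/((-4683 + 21281)/25388 + (5 + 552)) = 1/(16598*(1/25388) + 557) = 1/(8299/12694 + 557) = 1/(7078857/12694) = 12694/7078857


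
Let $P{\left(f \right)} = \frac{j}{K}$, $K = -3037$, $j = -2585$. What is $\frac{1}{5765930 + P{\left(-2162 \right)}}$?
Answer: $\frac{3037}{17511131995} \approx 1.7343 \cdot 10^{-7}$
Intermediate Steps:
$P{\left(f \right)} = \frac{2585}{3037}$ ($P{\left(f \right)} = - \frac{2585}{-3037} = \left(-2585\right) \left(- \frac{1}{3037}\right) = \frac{2585}{3037}$)
$\frac{1}{5765930 + P{\left(-2162 \right)}} = \frac{1}{5765930 + \frac{2585}{3037}} = \frac{1}{\frac{17511131995}{3037}} = \frac{3037}{17511131995}$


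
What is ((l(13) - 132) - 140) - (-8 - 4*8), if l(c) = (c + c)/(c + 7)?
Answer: -2307/10 ≈ -230.70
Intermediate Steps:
l(c) = 2*c/(7 + c) (l(c) = (2*c)/(7 + c) = 2*c/(7 + c))
((l(13) - 132) - 140) - (-8 - 4*8) = ((2*13/(7 + 13) - 132) - 140) - (-8 - 4*8) = ((2*13/20 - 132) - 140) - (-8 - 32) = ((2*13*(1/20) - 132) - 140) - 1*(-40) = ((13/10 - 132) - 140) + 40 = (-1307/10 - 140) + 40 = -2707/10 + 40 = -2307/10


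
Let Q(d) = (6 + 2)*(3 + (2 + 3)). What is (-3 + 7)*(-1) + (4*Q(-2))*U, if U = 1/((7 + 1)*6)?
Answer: 4/3 ≈ 1.3333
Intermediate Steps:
U = 1/48 (U = 1/(8*6) = 1/48 ≈ 0.020833)
Q(d) = 64 (Q(d) = 8*(3 + 5) = 8*8 = 64)
(-3 + 7)*(-1) + (4*Q(-2))*U = (-3 + 7)*(-1) + (4*64)*(1/48) = 4*(-1) + 256*(1/48) = -4 + 16/3 = 4/3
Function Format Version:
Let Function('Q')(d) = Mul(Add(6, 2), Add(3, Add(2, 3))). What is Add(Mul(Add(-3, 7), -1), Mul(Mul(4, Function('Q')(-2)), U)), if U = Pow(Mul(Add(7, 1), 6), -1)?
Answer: Rational(4, 3) ≈ 1.3333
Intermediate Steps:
U = Rational(1, 48) (U = Pow(Mul(8, 6), -1) = Pow(48, -1) = Rational(1, 48) ≈ 0.020833)
Function('Q')(d) = 64 (Function('Q')(d) = Mul(8, Add(3, 5)) = Mul(8, 8) = 64)
Add(Mul(Add(-3, 7), -1), Mul(Mul(4, Function('Q')(-2)), U)) = Add(Mul(Add(-3, 7), -1), Mul(Mul(4, 64), Rational(1, 48))) = Add(Mul(4, -1), Mul(256, Rational(1, 48))) = Add(-4, Rational(16, 3)) = Rational(4, 3)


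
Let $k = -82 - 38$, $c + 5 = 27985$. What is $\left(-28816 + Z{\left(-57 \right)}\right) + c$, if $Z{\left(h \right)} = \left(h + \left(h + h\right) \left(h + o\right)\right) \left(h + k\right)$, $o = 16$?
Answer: $-818045$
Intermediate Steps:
$c = 27980$ ($c = -5 + 27985 = 27980$)
$k = -120$
$Z{\left(h \right)} = \left(-120 + h\right) \left(h + 2 h \left(16 + h\right)\right)$ ($Z{\left(h \right)} = \left(h + \left(h + h\right) \left(h + 16\right)\right) \left(h - 120\right) = \left(h + 2 h \left(16 + h\right)\right) \left(-120 + h\right) = \left(-120 + h\right) \left(h + 2 h \left(16 + h\right)\right)$)
$\left(-28816 + Z{\left(-57 \right)}\right) + c = \left(-28816 - 57 \left(-3960 - -11799 + 2 \left(-57\right)^{2}\right)\right) + 27980 = \left(-28816 - 57 \left(-3960 + 11799 + 2 \cdot 3249\right)\right) + 27980 = \left(-28816 - 57 \left(-3960 + 11799 + 6498\right)\right) + 27980 = \left(-28816 - 817209\right) + 27980 = -846025 + 27980 = -818045$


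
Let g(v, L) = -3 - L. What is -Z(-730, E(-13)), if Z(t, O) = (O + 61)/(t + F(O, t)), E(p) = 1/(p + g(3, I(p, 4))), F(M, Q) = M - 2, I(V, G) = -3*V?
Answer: 258/3097 ≈ 0.083306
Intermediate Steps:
F(M, Q) = -2 + M
E(p) = 1/(-3 + 4*p) (E(p) = 1/(p + (-3 - (-3)*p)) = 1/(p + (-3 + 3*p)) = 1/(-3 + 4*p))
Z(t, O) = (61 + O)/(-2 + O + t) (Z(t, O) = (O + 61)/(t + (-2 + O)) = (61 + O)/(-2 + O + t))
-Z(-730, E(-13)) = -(61 + 1/(-3 + 4*(-13)))/(-2 + 1/(-3 + 4*(-13)) - 730) = -(61 + 1/(-3 - 52))/(-2 + 1/(-3 - 52) - 730) = -(61 + 1/(-55))/(-2 + 1/(-55) - 730) = -(61 - 1/55)/(-2 - 1/55 - 730) = -3354/((-40261/55)*55) = -(-55)*3354/(40261*55) = -1*(-258/3097) = 258/3097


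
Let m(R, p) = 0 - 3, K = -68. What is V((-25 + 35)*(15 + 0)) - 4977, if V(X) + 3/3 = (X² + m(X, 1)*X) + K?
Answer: 17004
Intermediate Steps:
m(R, p) = -3
V(X) = -69 + X² - 3*X (V(X) = -1 + ((X² - 3*X) - 68) = -1 + (-68 + X² - 3*X) = -69 + X² - 3*X)
V((-25 + 35)*(15 + 0)) - 4977 = (-69 + ((-25 + 35)*(15 + 0))² - 3*(-25 + 35)*(15 + 0)) - 4977 = (-69 + (10*15)² - 30*15) - 4977 = (-69 + 150² - 3*150) - 4977 = (-69 + 22500 - 450) - 4977 = 21981 - 4977 = 17004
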